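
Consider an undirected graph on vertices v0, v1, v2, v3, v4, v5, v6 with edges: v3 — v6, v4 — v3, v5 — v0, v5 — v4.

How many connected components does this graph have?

3

From v0: component {v0, v3, v4, v5, v6}.
From v1: component {v1}.
From v2: component {v2}.
That's 3 components.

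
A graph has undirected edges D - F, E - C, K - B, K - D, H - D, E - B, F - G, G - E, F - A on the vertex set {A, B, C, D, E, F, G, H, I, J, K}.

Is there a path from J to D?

No

J has no edges, so nothing is reachable from it.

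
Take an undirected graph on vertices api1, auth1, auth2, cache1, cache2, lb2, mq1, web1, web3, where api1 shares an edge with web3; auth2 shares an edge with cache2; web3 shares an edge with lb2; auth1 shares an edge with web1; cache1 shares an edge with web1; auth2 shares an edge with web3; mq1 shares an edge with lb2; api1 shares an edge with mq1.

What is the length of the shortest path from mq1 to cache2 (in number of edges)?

4

Distance 0: mq1.
Distance 1: api1, lb2.
Distance 2: web3.
Distance 3: auth2.
Distance 4: cache2 — contains cache2.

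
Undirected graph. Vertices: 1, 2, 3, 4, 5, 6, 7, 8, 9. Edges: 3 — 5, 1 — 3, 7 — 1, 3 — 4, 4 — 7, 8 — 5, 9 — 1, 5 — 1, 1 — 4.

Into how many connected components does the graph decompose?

3

From 1: component {1, 3, 4, 5, 7, 8, 9}.
From 2: component {2}.
From 6: component {6}.
That's 3 components.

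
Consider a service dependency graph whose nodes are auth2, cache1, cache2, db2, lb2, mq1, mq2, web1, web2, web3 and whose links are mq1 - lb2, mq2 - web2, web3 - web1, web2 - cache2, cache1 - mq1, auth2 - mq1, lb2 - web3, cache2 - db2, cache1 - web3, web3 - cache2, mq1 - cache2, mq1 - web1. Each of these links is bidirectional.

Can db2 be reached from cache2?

Explore from cache2.
Distance 1: reach db2, mq1, web2, web3.
Found db2.

Yes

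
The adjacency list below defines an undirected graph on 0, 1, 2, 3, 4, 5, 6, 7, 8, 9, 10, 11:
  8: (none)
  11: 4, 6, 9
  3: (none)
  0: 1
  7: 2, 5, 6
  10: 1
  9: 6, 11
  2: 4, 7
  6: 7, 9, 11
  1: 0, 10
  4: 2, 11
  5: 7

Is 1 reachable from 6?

No

Explore from 6.
Distance 1: reach 7, 9, 11.
Distance 2: reach 2, 4, 5.
The search is exhausted without reaching 1; it lies in a different component.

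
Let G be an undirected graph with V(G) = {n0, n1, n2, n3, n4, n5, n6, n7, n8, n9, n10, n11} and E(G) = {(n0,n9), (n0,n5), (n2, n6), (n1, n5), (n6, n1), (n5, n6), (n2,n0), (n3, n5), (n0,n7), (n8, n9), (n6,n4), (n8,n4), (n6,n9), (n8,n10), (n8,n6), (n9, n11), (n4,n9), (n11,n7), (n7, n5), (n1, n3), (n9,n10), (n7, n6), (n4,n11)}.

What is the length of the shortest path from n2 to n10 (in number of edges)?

Distance 0: n2.
Distance 1: n0, n6.
Distance 2: n1, n4, n5, n7, n8, n9.
Distance 3: n3, n10, n11 — contains n10.

3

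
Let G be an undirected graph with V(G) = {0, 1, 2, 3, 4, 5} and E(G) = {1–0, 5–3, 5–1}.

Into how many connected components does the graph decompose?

3

From 0: component {0, 1, 3, 5}.
From 2: component {2}.
From 4: component {4}.
That's 3 components.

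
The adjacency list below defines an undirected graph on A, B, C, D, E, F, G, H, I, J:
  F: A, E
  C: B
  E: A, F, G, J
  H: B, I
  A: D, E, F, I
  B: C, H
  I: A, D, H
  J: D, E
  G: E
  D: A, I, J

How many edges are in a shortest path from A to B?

Distance 0: A.
Distance 1: D, E, F, I.
Distance 2: G, H, J.
Distance 3: B — contains B.

3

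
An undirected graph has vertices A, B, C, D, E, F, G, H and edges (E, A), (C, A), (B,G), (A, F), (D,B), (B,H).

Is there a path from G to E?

No

Explore from G.
Distance 1: reach B.
Distance 2: reach D, H.
The search is exhausted without reaching E; it lies in a different component.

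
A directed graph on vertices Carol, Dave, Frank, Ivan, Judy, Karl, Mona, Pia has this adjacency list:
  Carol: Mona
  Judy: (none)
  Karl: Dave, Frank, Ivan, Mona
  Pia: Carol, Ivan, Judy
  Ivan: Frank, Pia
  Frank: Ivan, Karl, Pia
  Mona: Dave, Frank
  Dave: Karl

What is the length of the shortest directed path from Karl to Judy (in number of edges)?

3

Distance 0: Karl.
Distance 1: Dave, Frank, Ivan, Mona.
Distance 2: Pia.
Distance 3: Carol, Judy — contains Judy.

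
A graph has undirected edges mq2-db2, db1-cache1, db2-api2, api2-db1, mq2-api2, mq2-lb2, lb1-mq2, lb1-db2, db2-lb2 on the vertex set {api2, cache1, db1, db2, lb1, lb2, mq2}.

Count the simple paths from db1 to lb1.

db1–api2–db2–lb1
db1–api2–db2–lb2–mq2–lb1
db1–api2–db2–mq2–lb1
db1–api2–mq2–db2–lb1
db1–api2–mq2–lb1
db1–api2–mq2–lb2–db2–lb1

6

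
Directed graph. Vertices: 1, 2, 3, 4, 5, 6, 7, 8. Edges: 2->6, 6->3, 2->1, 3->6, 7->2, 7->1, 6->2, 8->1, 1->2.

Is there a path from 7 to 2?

Explore from 7.
Distance 1: reach 1, 2.
Found 2.

Yes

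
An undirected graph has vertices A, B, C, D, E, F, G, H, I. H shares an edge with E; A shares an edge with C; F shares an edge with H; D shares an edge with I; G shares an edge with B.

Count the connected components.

From A: component {A, C}.
From B: component {B, G}.
From D: component {D, I}.
From E: component {E, F, H}.
That's 4 components.

4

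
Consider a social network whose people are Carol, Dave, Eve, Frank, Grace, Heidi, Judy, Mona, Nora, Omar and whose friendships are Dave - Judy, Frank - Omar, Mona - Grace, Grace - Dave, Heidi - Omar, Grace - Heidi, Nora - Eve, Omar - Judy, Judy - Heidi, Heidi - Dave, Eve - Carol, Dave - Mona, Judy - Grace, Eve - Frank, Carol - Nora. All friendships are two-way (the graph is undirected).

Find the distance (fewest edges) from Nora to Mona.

6

Distance 0: Nora.
Distance 1: Carol, Eve.
Distance 2: Frank.
Distance 3: Omar.
Distance 4: Heidi, Judy.
Distance 5: Dave, Grace.
Distance 6: Mona — contains Mona.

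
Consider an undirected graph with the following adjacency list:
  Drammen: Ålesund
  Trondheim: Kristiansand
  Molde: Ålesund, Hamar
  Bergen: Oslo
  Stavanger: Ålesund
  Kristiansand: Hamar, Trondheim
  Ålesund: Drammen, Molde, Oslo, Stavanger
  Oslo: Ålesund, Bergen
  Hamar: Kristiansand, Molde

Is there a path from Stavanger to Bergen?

Yes

Explore from Stavanger.
Distance 1: reach Ålesund.
Distance 2: reach Drammen, Molde, Oslo.
Distance 3: reach Bergen, Hamar.
Found Bergen.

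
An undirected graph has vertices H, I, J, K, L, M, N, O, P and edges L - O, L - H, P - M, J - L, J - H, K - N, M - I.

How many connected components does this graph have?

3

From H: component {H, J, L, O}.
From I: component {I, M, P}.
From K: component {K, N}.
That's 3 components.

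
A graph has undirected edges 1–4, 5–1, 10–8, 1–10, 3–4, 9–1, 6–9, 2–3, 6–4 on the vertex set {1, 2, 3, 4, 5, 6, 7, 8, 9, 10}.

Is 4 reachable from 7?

No

7 has no edges, so nothing is reachable from it.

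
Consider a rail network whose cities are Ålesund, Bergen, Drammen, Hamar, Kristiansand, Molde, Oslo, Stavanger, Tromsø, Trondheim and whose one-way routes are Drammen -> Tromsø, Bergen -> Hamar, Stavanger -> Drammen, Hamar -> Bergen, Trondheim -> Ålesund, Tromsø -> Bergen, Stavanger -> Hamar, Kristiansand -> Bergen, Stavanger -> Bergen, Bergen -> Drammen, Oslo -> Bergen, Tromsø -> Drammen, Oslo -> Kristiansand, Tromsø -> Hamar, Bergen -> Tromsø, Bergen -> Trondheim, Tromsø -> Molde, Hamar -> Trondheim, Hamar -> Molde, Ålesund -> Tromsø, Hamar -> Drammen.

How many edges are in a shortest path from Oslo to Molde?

3

Distance 0: Oslo.
Distance 1: Bergen, Kristiansand.
Distance 2: Drammen, Hamar, Tromsø, Trondheim.
Distance 3: Ålesund, Molde — contains Molde.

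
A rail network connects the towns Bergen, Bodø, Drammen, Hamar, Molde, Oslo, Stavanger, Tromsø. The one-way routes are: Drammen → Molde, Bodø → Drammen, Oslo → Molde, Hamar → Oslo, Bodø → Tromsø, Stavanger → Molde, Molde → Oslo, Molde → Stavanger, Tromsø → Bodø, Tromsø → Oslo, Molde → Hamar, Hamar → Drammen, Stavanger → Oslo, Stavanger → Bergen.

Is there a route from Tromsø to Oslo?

Yes

Explore from Tromsø.
Distance 1: reach Bodø, Oslo.
Found Oslo.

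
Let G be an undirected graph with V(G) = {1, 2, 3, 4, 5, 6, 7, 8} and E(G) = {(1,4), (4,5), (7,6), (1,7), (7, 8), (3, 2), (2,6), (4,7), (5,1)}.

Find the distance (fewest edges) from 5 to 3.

Distance 0: 5.
Distance 1: 1, 4.
Distance 2: 7.
Distance 3: 6, 8.
Distance 4: 2.
Distance 5: 3 — contains 3.

5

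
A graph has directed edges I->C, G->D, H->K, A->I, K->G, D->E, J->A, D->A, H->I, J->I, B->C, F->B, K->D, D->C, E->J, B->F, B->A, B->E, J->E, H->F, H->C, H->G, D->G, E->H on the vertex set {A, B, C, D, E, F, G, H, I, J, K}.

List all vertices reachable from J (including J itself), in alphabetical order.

A, B, C, D, E, F, G, H, I, J, K

Start at J.
Its neighbours: A, E, I.
Then their neighbours: C, H.
Then next layer: F, G, K.
Then next layer: B, D.
Every vertex is now reached.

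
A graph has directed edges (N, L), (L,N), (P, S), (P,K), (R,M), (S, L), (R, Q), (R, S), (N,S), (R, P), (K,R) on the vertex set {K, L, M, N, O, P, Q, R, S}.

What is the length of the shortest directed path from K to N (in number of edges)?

Distance 0: K.
Distance 1: R.
Distance 2: M, P, Q, S.
Distance 3: L.
Distance 4: N — contains N.

4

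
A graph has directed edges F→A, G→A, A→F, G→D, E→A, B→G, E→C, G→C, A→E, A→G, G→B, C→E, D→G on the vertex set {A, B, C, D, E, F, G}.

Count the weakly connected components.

From A: component {A, B, C, D, E, F, G}.
That's 1 component.

1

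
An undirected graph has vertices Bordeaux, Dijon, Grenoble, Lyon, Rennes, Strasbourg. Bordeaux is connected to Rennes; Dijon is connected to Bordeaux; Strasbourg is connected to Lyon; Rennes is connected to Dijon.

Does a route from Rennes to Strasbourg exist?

No

Explore from Rennes.
Distance 1: reach Bordeaux, Dijon.
The search is exhausted without reaching Strasbourg; it lies in a different component.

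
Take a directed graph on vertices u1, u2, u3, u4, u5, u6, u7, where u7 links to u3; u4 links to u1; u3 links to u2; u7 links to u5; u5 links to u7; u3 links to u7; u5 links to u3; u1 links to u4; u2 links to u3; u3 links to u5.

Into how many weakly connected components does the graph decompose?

3

From u1: component {u1, u4}.
From u2: component {u2, u3, u5, u7}.
From u6: component {u6}.
That's 3 components.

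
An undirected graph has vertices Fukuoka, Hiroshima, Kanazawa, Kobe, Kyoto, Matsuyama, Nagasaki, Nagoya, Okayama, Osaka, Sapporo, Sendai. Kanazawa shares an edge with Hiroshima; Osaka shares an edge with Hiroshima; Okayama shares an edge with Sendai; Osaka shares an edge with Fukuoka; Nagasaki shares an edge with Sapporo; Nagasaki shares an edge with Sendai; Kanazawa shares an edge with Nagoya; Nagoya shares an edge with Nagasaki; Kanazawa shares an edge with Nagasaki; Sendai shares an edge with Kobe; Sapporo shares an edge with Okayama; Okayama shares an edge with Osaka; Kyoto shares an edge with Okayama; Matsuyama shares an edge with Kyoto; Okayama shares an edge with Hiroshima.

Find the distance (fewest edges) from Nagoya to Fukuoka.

Distance 0: Nagoya.
Distance 1: Kanazawa, Nagasaki.
Distance 2: Hiroshima, Sapporo, Sendai.
Distance 3: Kobe, Okayama, Osaka.
Distance 4: Fukuoka, Kyoto — contains Fukuoka.

4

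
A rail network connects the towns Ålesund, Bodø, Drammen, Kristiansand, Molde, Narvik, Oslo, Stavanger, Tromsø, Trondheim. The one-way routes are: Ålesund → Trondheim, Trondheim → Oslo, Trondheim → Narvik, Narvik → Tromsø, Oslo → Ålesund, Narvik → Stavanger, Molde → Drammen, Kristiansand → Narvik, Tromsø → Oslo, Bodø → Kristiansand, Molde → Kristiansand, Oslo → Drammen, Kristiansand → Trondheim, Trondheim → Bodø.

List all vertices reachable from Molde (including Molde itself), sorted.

Start at Molde.
Its neighbours: Drammen, Kristiansand.
Then their neighbours: Narvik, Trondheim.
Then next layer: Bodø, Oslo, Stavanger, Tromsø.
Then next layer: Ålesund.
Every vertex is now reached.

Ålesund, Bodø, Drammen, Kristiansand, Molde, Narvik, Oslo, Stavanger, Tromsø, Trondheim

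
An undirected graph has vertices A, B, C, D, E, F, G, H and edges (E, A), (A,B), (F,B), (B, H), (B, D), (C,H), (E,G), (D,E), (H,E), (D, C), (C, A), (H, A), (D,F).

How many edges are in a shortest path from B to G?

3

Distance 0: B.
Distance 1: A, D, F, H.
Distance 2: C, E.
Distance 3: G — contains G.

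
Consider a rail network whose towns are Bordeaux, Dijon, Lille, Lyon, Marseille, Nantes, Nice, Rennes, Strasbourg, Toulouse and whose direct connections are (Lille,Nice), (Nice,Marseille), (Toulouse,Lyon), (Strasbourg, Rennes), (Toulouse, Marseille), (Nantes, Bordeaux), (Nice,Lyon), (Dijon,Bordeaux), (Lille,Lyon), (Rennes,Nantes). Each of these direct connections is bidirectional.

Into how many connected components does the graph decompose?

From Bordeaux: component {Bordeaux, Dijon, Nantes, Rennes, Strasbourg}.
From Lille: component {Lille, Lyon, Marseille, Nice, Toulouse}.
That's 2 components.

2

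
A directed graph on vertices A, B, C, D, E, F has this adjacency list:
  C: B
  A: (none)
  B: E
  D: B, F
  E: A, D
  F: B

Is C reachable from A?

No

A has no outgoing edges, so nothing is reachable from it.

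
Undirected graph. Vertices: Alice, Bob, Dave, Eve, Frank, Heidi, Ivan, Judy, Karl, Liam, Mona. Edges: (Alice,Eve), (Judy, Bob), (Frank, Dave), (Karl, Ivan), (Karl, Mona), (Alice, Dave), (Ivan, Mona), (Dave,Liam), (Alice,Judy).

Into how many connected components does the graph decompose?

3

From Alice: component {Alice, Bob, Dave, Eve, Frank, Judy, Liam}.
From Heidi: component {Heidi}.
From Ivan: component {Ivan, Karl, Mona}.
That's 3 components.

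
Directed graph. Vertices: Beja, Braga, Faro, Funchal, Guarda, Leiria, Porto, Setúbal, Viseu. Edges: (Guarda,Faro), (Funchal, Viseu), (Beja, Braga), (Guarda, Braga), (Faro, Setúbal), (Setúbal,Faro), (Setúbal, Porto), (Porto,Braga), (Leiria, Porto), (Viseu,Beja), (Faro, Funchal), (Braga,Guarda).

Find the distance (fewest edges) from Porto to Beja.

6

Distance 0: Porto.
Distance 1: Braga.
Distance 2: Guarda.
Distance 3: Faro.
Distance 4: Funchal, Setúbal.
Distance 5: Viseu.
Distance 6: Beja — contains Beja.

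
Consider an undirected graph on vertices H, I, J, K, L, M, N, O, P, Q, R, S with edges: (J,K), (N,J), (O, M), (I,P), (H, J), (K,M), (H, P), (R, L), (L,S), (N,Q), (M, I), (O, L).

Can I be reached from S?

Explore from S.
Distance 1: reach L.
Distance 2: reach O, R.
Distance 3: reach M.
Distance 4: reach I, K.
Found I.

Yes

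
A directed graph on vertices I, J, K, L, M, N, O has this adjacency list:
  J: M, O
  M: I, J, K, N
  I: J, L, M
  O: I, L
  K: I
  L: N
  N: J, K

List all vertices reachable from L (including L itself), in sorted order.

I, J, K, L, M, N, O

Start at L.
Its neighbours: N.
Then their neighbours: J, K.
Then next layer: I, M, O.
Every vertex is now reached.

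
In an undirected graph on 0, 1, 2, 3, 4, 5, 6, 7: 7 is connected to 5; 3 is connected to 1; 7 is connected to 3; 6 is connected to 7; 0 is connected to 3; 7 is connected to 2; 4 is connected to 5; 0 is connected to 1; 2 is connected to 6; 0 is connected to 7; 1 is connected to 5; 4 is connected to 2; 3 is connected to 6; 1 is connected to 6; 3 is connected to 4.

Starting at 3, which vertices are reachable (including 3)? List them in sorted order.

Start at 3.
Its neighbours: 0, 1, 4, 6, 7.
Then their neighbours: 2, 5.
Every vertex is now reached.

0, 1, 2, 3, 4, 5, 6, 7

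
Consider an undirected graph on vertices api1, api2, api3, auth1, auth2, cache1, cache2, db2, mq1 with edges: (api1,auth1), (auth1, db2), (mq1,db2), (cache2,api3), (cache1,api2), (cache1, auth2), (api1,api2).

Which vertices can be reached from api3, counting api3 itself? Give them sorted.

api3, cache2

Start at api3.
Its neighbours: cache2.
Nothing further is reachable.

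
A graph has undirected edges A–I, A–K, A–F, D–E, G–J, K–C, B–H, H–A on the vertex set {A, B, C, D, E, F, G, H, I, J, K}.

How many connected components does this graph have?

From A: component {A, B, C, F, H, I, K}.
From D: component {D, E}.
From G: component {G, J}.
That's 3 components.

3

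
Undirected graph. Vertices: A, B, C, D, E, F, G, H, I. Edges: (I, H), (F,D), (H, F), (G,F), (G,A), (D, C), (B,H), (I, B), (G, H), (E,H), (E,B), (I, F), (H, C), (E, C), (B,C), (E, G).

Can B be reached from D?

Yes

Explore from D.
Distance 1: reach C, F.
Distance 2: reach B, E, G, H, I.
Found B.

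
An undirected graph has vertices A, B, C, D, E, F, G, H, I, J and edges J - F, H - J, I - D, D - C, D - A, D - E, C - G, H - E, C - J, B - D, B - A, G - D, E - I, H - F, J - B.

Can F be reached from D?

Explore from D.
Distance 1: reach A, B, C, E, G, I.
Distance 2: reach H, J.
Distance 3: reach F.
Found F.

Yes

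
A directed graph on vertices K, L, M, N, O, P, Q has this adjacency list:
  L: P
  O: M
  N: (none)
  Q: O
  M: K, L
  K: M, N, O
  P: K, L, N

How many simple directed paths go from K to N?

3

K→M→L→P→N
K→N
K→O→M→L→P→N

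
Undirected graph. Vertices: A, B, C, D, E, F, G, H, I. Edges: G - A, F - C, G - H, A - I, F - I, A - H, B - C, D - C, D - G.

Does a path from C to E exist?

Explore from C.
Distance 1: reach B, D, F.
Distance 2: reach G, I.
Distance 3: reach A, H.
The search is exhausted without reaching E; it lies in a different component.

No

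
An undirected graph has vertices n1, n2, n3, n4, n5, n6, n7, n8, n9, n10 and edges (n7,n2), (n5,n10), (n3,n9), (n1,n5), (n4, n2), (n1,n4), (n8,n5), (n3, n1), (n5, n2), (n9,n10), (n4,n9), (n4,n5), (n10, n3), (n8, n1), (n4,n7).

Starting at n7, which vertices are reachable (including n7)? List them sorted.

n1, n2, n3, n4, n5, n7, n8, n9, n10

Start at n7.
Its neighbours: n2, n4.
Then their neighbours: n1, n5, n9.
Then next layer: n3, n8, n10.
Nothing further is reachable.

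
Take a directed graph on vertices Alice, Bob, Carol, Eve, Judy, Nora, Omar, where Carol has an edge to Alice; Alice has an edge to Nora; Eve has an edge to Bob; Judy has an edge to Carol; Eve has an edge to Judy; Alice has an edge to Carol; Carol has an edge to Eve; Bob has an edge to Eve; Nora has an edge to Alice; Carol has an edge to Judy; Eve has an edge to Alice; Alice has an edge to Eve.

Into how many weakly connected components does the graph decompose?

From Alice: component {Alice, Bob, Carol, Eve, Judy, Nora}.
From Omar: component {Omar}.
That's 2 components.

2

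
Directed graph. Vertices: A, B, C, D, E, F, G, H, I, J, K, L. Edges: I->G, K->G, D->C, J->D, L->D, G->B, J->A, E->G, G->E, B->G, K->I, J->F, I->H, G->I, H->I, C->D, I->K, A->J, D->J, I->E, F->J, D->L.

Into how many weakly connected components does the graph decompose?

2

From A: component {A, C, D, F, J, L}.
From B: component {B, E, G, H, I, K}.
That's 2 components.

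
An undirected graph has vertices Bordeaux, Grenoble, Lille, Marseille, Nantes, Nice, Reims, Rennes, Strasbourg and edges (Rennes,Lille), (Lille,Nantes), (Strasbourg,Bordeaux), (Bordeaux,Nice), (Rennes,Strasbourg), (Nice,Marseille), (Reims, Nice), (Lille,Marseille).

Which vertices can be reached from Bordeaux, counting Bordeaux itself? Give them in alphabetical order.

Bordeaux, Lille, Marseille, Nantes, Nice, Reims, Rennes, Strasbourg

Start at Bordeaux.
Its neighbours: Nice, Strasbourg.
Then their neighbours: Marseille, Reims, Rennes.
Then next layer: Lille.
Then next layer: Nantes.
Nothing further is reachable.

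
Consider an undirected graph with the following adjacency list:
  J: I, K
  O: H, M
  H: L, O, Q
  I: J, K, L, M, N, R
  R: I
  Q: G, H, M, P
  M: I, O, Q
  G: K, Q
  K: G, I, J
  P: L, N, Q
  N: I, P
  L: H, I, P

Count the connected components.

From G: component {G, H, I, J, K, L, M, N, O, P, Q, R}.
That's 1 component.

1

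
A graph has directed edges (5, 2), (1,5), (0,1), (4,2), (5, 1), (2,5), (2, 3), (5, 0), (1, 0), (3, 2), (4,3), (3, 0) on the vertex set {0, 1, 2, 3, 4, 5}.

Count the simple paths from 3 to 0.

3→0
3→2→5→0
3→2→5→1→0

3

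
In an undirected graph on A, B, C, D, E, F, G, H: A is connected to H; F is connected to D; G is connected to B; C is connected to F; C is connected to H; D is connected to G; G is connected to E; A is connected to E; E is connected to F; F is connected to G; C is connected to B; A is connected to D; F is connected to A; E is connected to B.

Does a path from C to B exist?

Explore from C.
Distance 1: reach B, F, H.
Found B.

Yes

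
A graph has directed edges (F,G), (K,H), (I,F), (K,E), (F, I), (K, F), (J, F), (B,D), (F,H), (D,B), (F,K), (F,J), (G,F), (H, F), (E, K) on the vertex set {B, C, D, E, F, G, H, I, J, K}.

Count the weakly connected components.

3

From B: component {B, D}.
From C: component {C}.
From E: component {E, F, G, H, I, J, K}.
That's 3 components.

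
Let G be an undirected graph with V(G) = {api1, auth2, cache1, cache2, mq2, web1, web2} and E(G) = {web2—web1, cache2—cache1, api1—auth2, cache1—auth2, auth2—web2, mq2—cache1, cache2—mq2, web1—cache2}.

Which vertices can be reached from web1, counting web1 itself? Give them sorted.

Start at web1.
Its neighbours: cache2, web2.
Then their neighbours: auth2, cache1, mq2.
Then next layer: api1.
Every vertex is now reached.

api1, auth2, cache1, cache2, mq2, web1, web2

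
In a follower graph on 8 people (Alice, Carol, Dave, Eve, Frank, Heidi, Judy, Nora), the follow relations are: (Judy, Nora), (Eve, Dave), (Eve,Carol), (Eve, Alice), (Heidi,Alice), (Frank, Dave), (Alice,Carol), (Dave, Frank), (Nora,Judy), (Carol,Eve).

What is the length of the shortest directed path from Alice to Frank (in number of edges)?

4

Distance 0: Alice.
Distance 1: Carol.
Distance 2: Eve.
Distance 3: Dave.
Distance 4: Frank — contains Frank.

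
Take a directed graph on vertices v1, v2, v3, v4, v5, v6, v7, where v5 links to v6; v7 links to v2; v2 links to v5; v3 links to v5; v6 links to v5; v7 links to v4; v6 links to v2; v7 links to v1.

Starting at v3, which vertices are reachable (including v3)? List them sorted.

v2, v3, v5, v6

Start at v3.
Its neighbours: v5.
Then their neighbours: v6.
Then next layer: v2.
Nothing further is reachable.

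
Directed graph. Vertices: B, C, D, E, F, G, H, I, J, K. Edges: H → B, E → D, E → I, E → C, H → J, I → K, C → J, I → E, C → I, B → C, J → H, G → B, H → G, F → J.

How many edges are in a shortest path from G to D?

Distance 0: G.
Distance 1: B.
Distance 2: C.
Distance 3: I, J.
Distance 4: E, H, K.
Distance 5: D — contains D.

5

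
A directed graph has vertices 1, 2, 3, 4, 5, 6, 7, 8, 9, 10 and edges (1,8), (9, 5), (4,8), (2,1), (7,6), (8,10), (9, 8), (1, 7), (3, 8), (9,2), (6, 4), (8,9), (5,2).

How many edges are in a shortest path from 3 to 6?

Distance 0: 3.
Distance 1: 8.
Distance 2: 9, 10.
Distance 3: 2, 5.
Distance 4: 1.
Distance 5: 7.
Distance 6: 6 — contains 6.

6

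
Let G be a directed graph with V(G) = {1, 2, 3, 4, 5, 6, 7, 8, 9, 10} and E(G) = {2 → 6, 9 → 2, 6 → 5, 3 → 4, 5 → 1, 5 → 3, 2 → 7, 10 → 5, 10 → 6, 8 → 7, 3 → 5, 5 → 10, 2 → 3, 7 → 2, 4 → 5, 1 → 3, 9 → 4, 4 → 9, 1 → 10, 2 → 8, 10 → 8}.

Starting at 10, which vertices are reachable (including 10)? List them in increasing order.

1, 2, 3, 4, 5, 6, 7, 8, 9, 10

Start at 10.
Its neighbours: 5, 6, 8.
Then their neighbours: 1, 3, 7.
Then next layer: 2, 4.
Then next layer: 9.
Every vertex is now reached.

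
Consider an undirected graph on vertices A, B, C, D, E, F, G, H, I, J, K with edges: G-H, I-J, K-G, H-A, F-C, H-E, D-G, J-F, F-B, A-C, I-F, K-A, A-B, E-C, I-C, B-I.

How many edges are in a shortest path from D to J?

Distance 0: D.
Distance 1: G.
Distance 2: H, K.
Distance 3: A, E.
Distance 4: B, C.
Distance 5: F, I.
Distance 6: J — contains J.

6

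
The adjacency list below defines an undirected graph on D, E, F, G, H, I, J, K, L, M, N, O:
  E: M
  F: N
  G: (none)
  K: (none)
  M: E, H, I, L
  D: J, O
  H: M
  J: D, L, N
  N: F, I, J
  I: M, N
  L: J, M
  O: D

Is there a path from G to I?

G has no edges, so nothing is reachable from it.

No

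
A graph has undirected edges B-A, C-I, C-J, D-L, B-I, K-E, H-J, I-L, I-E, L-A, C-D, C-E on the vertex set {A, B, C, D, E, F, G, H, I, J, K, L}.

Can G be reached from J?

No

Explore from J.
Distance 1: reach C, H.
Distance 2: reach D, E, I.
Distance 3: reach B, K, L.
Distance 4: reach A.
The search is exhausted without reaching G; it lies in a different component.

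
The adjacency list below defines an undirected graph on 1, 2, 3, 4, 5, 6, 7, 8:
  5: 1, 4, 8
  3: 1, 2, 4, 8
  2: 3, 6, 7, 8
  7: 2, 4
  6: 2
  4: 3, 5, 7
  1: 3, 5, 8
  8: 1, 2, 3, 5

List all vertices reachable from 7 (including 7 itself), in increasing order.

1, 2, 3, 4, 5, 6, 7, 8

Start at 7.
Its neighbours: 2, 4.
Then their neighbours: 3, 5, 6, 8.
Then next layer: 1.
Every vertex is now reached.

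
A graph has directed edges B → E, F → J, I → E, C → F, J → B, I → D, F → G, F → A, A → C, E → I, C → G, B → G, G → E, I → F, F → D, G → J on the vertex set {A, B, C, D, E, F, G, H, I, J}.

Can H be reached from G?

No

Explore from G.
Distance 1: reach E, J.
Distance 2: reach B, I.
Distance 3: reach D, F.
Distance 4: reach A.
Distance 5: reach C.
The search from G is exhausted; no directed path reaches H.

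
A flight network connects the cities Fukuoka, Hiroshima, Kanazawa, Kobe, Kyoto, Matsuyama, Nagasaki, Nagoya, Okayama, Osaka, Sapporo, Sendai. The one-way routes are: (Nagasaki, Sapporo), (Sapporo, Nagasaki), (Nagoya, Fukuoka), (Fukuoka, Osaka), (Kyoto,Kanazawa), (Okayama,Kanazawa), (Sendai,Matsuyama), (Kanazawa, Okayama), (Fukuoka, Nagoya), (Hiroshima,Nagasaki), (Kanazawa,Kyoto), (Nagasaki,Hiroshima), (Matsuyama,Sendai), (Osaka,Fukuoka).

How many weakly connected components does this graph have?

From Fukuoka: component {Fukuoka, Nagoya, Osaka}.
From Hiroshima: component {Hiroshima, Nagasaki, Sapporo}.
From Kanazawa: component {Kanazawa, Kyoto, Okayama}.
From Kobe: component {Kobe}.
From Matsuyama: component {Matsuyama, Sendai}.
That's 5 components.

5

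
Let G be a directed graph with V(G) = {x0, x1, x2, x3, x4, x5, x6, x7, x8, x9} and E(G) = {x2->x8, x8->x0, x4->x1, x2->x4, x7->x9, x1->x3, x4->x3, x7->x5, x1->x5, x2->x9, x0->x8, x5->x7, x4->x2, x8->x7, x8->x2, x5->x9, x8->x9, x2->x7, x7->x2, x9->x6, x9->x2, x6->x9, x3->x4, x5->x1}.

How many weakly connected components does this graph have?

From x0: component {x0, x1, x2, x3, x4, x5, x6, x7, x8, x9}.
That's 1 component.

1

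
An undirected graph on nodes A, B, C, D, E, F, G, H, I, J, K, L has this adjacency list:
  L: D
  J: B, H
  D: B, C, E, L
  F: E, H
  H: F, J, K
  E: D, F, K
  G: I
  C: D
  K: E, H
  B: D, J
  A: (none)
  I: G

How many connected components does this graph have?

3

From A: component {A}.
From B: component {B, C, D, E, F, H, J, K, L}.
From G: component {G, I}.
That's 3 components.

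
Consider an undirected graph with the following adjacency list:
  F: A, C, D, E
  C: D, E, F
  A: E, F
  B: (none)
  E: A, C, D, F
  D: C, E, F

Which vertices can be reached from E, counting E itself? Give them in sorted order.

Start at E.
Its neighbours: A, C, D, F.
Nothing further is reachable.

A, C, D, E, F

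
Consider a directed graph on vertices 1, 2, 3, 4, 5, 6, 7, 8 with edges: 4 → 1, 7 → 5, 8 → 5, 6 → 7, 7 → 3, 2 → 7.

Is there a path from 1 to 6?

No

1 has no outgoing edges, so nothing is reachable from it.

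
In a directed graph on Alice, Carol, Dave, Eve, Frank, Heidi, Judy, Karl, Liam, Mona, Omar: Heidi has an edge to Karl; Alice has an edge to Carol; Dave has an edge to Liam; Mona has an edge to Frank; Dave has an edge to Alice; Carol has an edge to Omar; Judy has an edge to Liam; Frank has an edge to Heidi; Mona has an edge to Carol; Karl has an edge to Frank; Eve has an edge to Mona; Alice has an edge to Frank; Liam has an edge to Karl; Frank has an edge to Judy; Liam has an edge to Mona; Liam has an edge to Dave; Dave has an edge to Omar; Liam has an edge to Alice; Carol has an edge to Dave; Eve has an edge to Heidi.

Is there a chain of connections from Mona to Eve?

Explore from Mona.
Distance 1: reach Carol, Frank.
Distance 2: reach Dave, Heidi, Judy, Omar.
Distance 3: reach Alice, Karl, Liam.
The search from Mona is exhausted; no directed path reaches Eve.

No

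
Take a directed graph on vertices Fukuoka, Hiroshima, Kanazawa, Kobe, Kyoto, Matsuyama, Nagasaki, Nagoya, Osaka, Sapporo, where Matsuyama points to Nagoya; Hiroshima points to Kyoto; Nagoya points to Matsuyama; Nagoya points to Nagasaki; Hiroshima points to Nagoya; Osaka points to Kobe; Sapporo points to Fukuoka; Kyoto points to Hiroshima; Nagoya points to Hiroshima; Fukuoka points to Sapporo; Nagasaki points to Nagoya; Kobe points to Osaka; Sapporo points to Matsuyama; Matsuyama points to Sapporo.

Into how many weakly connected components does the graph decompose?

From Fukuoka: component {Fukuoka, Hiroshima, Kyoto, Matsuyama, Nagasaki, Nagoya, Sapporo}.
From Kanazawa: component {Kanazawa}.
From Kobe: component {Kobe, Osaka}.
That's 3 components.

3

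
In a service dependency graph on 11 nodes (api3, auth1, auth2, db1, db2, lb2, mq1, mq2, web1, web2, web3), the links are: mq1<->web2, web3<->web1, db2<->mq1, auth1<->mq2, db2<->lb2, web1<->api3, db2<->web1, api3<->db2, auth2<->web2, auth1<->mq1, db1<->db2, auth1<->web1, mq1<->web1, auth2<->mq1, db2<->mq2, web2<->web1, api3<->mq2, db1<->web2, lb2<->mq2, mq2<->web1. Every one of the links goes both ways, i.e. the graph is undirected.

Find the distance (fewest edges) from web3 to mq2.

Distance 0: web3.
Distance 1: web1.
Distance 2: api3, auth1, db2, mq1, mq2, web2 — contains mq2.

2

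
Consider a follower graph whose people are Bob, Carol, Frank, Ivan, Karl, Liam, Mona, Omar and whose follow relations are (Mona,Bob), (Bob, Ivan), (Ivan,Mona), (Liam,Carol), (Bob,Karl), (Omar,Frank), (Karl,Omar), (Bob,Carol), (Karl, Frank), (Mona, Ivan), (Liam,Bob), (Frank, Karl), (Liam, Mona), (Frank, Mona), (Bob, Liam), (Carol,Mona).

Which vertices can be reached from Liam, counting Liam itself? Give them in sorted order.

Start at Liam.
Its neighbours: Bob, Carol, Mona.
Then their neighbours: Ivan, Karl.
Then next layer: Frank, Omar.
Every vertex is now reached.

Bob, Carol, Frank, Ivan, Karl, Liam, Mona, Omar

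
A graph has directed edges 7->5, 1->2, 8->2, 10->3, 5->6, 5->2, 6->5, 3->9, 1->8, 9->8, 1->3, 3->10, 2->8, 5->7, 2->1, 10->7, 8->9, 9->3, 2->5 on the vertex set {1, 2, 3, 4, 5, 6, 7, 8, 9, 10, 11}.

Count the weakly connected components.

3

From 1: component {1, 2, 3, 5, 6, 7, 8, 9, 10}.
From 4: component {4}.
From 11: component {11}.
That's 3 components.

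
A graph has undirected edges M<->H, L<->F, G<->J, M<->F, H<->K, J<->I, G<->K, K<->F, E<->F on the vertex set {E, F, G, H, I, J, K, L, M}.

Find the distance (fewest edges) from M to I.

Distance 0: M.
Distance 1: F, H.
Distance 2: E, K, L.
Distance 3: G.
Distance 4: J.
Distance 5: I — contains I.

5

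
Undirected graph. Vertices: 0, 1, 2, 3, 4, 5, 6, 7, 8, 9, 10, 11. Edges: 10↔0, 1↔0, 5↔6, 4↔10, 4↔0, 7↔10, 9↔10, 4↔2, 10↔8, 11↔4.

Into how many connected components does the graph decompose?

3

From 0: component {0, 1, 2, 4, 7, 8, 9, 10, 11}.
From 3: component {3}.
From 5: component {5, 6}.
That's 3 components.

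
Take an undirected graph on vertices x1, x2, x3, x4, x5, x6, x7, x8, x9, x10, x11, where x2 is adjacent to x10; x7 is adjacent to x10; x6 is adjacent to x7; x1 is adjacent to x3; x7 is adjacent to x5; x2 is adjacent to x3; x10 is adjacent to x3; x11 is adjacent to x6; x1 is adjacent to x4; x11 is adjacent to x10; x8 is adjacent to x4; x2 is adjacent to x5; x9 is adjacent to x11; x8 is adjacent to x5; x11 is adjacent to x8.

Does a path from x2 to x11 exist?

Yes

Explore from x2.
Distance 1: reach x3, x5, x10.
Distance 2: reach x1, x7, x8, x11.
Found x11.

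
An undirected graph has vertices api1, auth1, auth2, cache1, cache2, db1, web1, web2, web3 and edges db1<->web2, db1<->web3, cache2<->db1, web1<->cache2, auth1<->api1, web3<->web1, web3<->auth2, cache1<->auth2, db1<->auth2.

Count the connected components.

From api1: component {api1, auth1}.
From auth2: component {auth2, cache1, cache2, db1, web1, web2, web3}.
That's 2 components.

2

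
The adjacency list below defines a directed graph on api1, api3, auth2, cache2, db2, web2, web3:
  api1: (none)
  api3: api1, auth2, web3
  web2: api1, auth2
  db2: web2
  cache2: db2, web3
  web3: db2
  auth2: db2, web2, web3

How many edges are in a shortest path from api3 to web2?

2

Distance 0: api3.
Distance 1: api1, auth2, web3.
Distance 2: db2, web2 — contains web2.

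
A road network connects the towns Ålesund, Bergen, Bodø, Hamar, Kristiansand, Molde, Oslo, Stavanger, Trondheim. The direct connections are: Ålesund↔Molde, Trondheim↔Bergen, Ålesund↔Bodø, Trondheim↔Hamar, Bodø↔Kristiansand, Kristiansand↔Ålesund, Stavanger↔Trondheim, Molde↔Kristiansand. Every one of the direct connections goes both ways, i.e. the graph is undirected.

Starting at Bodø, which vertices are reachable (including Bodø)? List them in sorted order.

Start at Bodø.
Its neighbours: Ålesund, Kristiansand.
Then their neighbours: Molde.
Nothing further is reachable.

Ålesund, Bodø, Kristiansand, Molde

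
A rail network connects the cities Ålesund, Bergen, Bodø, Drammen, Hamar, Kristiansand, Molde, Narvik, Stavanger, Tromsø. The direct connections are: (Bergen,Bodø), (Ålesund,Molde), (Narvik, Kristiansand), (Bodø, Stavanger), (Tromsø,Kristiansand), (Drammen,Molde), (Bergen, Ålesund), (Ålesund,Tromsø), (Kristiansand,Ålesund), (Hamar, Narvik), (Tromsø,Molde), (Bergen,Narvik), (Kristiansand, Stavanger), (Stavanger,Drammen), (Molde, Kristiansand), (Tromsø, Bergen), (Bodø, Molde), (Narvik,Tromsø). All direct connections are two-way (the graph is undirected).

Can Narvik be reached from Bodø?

Explore from Bodø.
Distance 1: reach Bergen, Molde, Stavanger.
Distance 2: reach Ålesund, Drammen, Kristiansand, Narvik, Tromsø.
Found Narvik.

Yes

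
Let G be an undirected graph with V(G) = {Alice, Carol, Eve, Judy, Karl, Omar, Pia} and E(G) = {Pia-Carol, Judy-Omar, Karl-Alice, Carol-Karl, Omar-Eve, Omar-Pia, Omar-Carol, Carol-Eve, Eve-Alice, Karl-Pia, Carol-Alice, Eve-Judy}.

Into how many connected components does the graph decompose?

From Alice: component {Alice, Carol, Eve, Judy, Karl, Omar, Pia}.
That's 1 component.

1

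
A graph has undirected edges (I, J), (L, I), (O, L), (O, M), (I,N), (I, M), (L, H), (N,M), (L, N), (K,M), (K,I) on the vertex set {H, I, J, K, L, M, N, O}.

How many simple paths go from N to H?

7

N–I–K–M–O–L–H
N–I–L–H
N–I–M–O–L–H
N–L–H
N–M–I–L–H
N–M–K–I–L–H
N–M–O–L–H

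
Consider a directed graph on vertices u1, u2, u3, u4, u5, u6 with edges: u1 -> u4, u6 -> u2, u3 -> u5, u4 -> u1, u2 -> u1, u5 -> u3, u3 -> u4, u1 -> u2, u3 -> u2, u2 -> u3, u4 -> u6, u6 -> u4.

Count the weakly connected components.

From u1: component {u1, u2, u3, u4, u5, u6}.
That's 1 component.

1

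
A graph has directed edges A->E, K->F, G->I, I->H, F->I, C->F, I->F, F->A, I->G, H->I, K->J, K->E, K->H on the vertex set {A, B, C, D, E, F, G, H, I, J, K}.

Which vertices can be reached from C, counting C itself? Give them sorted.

A, C, E, F, G, H, I

Start at C.
Its neighbours: F.
Then their neighbours: A, I.
Then next layer: E, G, H.
Nothing further is reachable.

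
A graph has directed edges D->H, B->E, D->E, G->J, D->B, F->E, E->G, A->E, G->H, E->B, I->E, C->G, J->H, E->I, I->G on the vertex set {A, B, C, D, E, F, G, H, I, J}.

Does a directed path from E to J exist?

Explore from E.
Distance 1: reach B, G, I.
Distance 2: reach H, J.
Found J.

Yes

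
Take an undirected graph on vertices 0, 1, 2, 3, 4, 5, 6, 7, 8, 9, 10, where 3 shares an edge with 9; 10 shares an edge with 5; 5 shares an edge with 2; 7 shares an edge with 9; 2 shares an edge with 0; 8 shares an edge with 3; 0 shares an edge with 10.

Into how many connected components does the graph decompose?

5

From 0: component {0, 2, 5, 10}.
From 1: component {1}.
From 3: component {3, 7, 8, 9}.
From 4: component {4}.
From 6: component {6}.
That's 5 components.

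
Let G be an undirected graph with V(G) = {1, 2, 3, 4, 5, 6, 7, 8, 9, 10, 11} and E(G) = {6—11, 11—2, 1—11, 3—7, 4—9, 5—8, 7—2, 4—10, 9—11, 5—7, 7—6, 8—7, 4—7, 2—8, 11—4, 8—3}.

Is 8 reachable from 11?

Yes

Explore from 11.
Distance 1: reach 1, 2, 4, 6, 9.
Distance 2: reach 7, 8, 10.
Found 8.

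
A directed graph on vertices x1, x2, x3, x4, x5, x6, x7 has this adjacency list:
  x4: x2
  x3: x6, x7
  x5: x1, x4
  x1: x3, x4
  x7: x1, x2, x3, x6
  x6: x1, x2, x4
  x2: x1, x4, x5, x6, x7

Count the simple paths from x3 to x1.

x3→x6→x1
x3→x6→x2→x1
x3→x6→x2→x5→x1
x3→x6→x2→x7→x1
x3→x6→x4→x2→x1
x3→x6→x4→x2→x5→x1
x3→x6→x4→x2→x7→x1
x3→x7→x1
... and 8 more.

16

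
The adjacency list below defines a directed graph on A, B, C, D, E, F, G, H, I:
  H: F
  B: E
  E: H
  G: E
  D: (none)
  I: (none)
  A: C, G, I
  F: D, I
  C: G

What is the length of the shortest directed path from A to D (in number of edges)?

5

Distance 0: A.
Distance 1: C, G, I.
Distance 2: E.
Distance 3: H.
Distance 4: F.
Distance 5: D — contains D.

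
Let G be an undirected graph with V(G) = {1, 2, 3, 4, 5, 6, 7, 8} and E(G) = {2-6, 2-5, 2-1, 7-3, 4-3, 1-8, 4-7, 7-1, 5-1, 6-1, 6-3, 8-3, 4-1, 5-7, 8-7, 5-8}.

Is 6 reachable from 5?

Yes

Explore from 5.
Distance 1: reach 1, 2, 7, 8.
Distance 2: reach 3, 4, 6.
Found 6.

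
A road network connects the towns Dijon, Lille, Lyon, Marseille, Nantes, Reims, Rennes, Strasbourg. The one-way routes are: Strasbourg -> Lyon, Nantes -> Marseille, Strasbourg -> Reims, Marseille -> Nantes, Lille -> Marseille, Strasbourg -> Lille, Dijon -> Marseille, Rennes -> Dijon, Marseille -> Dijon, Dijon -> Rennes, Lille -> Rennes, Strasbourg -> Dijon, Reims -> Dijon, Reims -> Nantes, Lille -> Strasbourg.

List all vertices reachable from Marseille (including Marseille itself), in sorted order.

Dijon, Marseille, Nantes, Rennes

Start at Marseille.
Its neighbours: Dijon, Nantes.
Then their neighbours: Rennes.
Nothing further is reachable.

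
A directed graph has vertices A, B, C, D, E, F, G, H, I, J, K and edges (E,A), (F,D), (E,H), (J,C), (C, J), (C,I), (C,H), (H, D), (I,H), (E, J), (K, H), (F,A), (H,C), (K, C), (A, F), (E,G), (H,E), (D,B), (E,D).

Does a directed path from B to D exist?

No

B has no outgoing edges, so nothing is reachable from it.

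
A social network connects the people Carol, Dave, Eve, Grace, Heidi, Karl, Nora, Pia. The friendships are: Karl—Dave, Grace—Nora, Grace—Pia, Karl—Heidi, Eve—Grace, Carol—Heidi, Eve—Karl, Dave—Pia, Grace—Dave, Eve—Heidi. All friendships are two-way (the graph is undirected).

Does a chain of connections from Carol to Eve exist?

Explore from Carol.
Distance 1: reach Heidi.
Distance 2: reach Eve, Karl.
Found Eve.

Yes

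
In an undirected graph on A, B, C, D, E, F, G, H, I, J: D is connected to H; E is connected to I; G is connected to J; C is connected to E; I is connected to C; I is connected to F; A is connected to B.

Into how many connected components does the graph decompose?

4

From A: component {A, B}.
From C: component {C, E, F, I}.
From D: component {D, H}.
From G: component {G, J}.
That's 4 components.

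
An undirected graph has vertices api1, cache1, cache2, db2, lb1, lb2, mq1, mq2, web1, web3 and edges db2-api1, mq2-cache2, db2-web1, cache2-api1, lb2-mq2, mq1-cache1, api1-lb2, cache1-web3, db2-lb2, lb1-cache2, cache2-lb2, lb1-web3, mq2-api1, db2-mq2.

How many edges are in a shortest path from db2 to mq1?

6

Distance 0: db2.
Distance 1: api1, lb2, mq2, web1.
Distance 2: cache2.
Distance 3: lb1.
Distance 4: web3.
Distance 5: cache1.
Distance 6: mq1 — contains mq1.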